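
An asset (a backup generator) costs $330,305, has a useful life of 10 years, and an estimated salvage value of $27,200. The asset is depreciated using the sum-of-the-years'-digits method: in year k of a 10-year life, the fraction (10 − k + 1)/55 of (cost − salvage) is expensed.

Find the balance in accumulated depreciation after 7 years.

$270,039

Depreciable base = $330,305 − $27,200 = $303,105.
Sum of the years' digits = 10+9+8+7+6+5+4+3+2+1 = 55.
Year 1: $303,105 × 10/55 = $55,110. Book value $275,195.
Year 2: $303,105 × 9/55 = $49,599. Book value $225,596.
Year 3: $303,105 × 8/55 = $44,088. Book value $181,508.
Year 4: $303,105 × 7/55 = $38,577. Book value $142,931.
Year 5: $303,105 × 6/55 = $33,066. Book value $109,865.
Year 6: $303,105 × 5/55 = $27,555. Book value $82,310.
Year 7: $303,105 × 4/55 = $22,044. Book value $60,266.
Accumulated through year 7 = $330,305 − $60,266 = $270,039.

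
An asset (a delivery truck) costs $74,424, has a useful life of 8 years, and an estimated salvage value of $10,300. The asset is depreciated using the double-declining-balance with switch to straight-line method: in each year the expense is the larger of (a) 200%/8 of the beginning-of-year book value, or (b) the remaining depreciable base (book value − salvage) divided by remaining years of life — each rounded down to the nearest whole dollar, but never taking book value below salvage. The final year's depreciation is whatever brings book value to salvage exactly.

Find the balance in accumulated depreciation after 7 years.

Depreciable base = $74,424 − $10,300 = $64,124.
Year 1: DB = ⌊$74,424 × 200%/8⌋ = $18,606; SL = ⌊$64,124/8⌋ = $8,015 → take DB $18,606. Book value $55,818.
Year 2: DB = ⌊$55,818 × 200%/8⌋ = $13,954; SL = ⌊$45,518/7⌋ = $6,502 → take DB $13,954. Book value $41,864.
Year 3: DB = ⌊$41,864 × 200%/8⌋ = $10,466; SL = ⌊$31,564/6⌋ = $5,260 → take DB $10,466. Book value $31,398.
Year 4: DB = ⌊$31,398 × 200%/8⌋ = $7,849; SL = ⌊$21,098/5⌋ = $4,219 → take DB $7,849. Book value $23,549.
Year 5: DB = ⌊$23,549 × 200%/8⌋ = $5,887; SL = ⌊$13,249/4⌋ = $3,312 → take DB $5,887. Book value $17,662.
Year 6: DB = ⌊$17,662 × 200%/8⌋ = $4,415; SL = ⌊$7,362/3⌋ = $2,454 → take DB $4,415. Book value $13,247.
Year 7: DB = ⌊$13,247 × 200%/8⌋ = $3,311; SL = ⌊$2,947/2⌋ = $1,473 → take DB $3,311, capped at $2,947. Book value $10,300.
Accumulated through year 7 = $74,424 − $10,300 = $64,124.

$64,124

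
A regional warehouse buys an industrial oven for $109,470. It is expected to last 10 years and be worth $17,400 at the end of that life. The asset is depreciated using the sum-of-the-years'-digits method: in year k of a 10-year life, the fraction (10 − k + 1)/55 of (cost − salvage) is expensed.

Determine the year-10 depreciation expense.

$1,674

Depreciable base = $109,470 − $17,400 = $92,070.
Sum of the years' digits = 10+9+8+7+6+5+4+3+2+1 = 55.
Year 1: $92,070 × 10/55 = $16,740. Book value $92,730.
Year 2: $92,070 × 9/55 = $15,066. Book value $77,664.
Year 3: $92,070 × 8/55 = $13,392. Book value $64,272.
Year 4: $92,070 × 7/55 = $11,718. Book value $52,554.
Year 5: $92,070 × 6/55 = $10,044. Book value $42,510.
Year 6: $92,070 × 5/55 = $8,370. Book value $34,140.
Year 7: $92,070 × 4/55 = $6,696. Book value $27,444.
Year 8: $92,070 × 3/55 = $5,022. Book value $22,422.
Year 9: $92,070 × 2/55 = $3,348. Book value $19,074.
Year 10: $92,070 × 1/55 = $1,674. Book value $17,400.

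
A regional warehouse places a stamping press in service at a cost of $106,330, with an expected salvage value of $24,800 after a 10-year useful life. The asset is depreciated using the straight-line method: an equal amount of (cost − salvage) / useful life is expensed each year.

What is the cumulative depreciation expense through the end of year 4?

Depreciable base = $106,330 − $24,800 = $81,530.
Annual expense = $81,530 / 10 = $8,153.
End of year 1: book value $98,177.
End of year 2: book value $90,024.
End of year 3: book value $81,871.
End of year 4: book value $73,718.
Accumulated through year 4 = $106,330 − $73,718 = $32,612.

$32,612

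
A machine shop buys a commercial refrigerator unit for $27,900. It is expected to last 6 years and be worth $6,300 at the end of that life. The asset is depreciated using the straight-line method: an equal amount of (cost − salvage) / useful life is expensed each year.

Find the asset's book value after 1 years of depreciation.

Depreciable base = $27,900 − $6,300 = $21,600.
Annual expense = $21,600 / 6 = $3,600.
End of year 1: book value $24,300.

$24,300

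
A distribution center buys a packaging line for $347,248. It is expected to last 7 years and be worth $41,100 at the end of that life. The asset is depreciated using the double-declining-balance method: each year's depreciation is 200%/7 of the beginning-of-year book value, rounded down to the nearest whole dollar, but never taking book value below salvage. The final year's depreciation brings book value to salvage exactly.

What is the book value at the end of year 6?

Depreciable base = $347,248 − $41,100 = $306,148.
Year 1: ⌊$347,248 × 200%/7⌋ = $99,213. Book value $248,035.
Year 2: ⌊$248,035 × 200%/7⌋ = $70,867. Book value $177,168.
Year 3: ⌊$177,168 × 200%/7⌋ = $50,619. Book value $126,549.
Year 4: ⌊$126,549 × 200%/7⌋ = $36,156. Book value $90,393.
Year 5: ⌊$90,393 × 200%/7⌋ = $25,826. Book value $64,567.
Year 6: ⌊$64,567 × 200%/7⌋ = $18,447. Book value $46,120.

$46,120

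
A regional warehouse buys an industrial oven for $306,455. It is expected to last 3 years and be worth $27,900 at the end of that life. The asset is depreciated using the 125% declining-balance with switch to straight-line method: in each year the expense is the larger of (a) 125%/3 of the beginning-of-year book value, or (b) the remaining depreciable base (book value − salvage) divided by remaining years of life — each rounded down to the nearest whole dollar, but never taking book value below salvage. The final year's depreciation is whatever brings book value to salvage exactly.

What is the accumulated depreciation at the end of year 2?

$203,122

Depreciable base = $306,455 − $27,900 = $278,555.
Year 1: DB = ⌊$306,455 × 125%/3⌋ = $127,689; SL = ⌊$278,555/3⌋ = $92,851 → take DB $127,689. Book value $178,766.
Year 2: DB = ⌊$178,766 × 125%/3⌋ = $74,485; SL = ⌊$150,866/2⌋ = $75,433 → take SL $75,433. Book value $103,333.
Accumulated through year 2 = $306,455 − $103,333 = $203,122.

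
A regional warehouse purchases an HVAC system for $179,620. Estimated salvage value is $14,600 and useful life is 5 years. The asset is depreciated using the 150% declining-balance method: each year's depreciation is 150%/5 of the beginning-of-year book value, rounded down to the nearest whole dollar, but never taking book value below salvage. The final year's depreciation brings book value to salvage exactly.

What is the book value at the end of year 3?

$61,610

Depreciable base = $179,620 − $14,600 = $165,020.
Year 1: ⌊$179,620 × 150%/5⌋ = $53,886. Book value $125,734.
Year 2: ⌊$125,734 × 150%/5⌋ = $37,720. Book value $88,014.
Year 3: ⌊$88,014 × 150%/5⌋ = $26,404. Book value $61,610.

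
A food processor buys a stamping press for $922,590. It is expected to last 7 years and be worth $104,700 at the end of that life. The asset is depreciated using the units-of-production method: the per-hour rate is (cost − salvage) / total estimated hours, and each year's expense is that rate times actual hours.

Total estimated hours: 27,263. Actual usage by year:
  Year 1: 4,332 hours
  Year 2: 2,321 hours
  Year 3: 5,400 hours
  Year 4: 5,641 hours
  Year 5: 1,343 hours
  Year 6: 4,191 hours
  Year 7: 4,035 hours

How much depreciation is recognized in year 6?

$125,730

Depreciable base = $922,590 − $104,700 = $817,890.
Rate = $817,890 / 27,263 hours = $30 per hour.
Year 1: 4,332 × $30 = $129,960. Book value $792,630.
Year 2: 2,321 × $30 = $69,630. Book value $723,000.
Year 3: 5,400 × $30 = $162,000. Book value $561,000.
Year 4: 5,641 × $30 = $169,230. Book value $391,770.
Year 5: 1,343 × $30 = $40,290. Book value $351,480.
Year 6: 4,191 × $30 = $125,730. Book value $225,750.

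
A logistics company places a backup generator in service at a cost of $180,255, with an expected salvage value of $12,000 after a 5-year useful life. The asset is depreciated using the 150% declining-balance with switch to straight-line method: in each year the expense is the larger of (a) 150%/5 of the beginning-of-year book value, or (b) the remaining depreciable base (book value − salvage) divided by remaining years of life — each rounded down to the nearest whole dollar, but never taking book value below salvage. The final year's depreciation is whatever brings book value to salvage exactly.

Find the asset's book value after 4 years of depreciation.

Depreciable base = $180,255 − $12,000 = $168,255.
Year 1: DB = ⌊$180,255 × 150%/5⌋ = $54,076; SL = ⌊$168,255/5⌋ = $33,651 → take DB $54,076. Book value $126,179.
Year 2: DB = ⌊$126,179 × 150%/5⌋ = $37,853; SL = ⌊$114,179/4⌋ = $28,544 → take DB $37,853. Book value $88,326.
Year 3: DB = ⌊$88,326 × 150%/5⌋ = $26,497; SL = ⌊$76,326/3⌋ = $25,442 → take DB $26,497. Book value $61,829.
Year 4: DB = ⌊$61,829 × 150%/5⌋ = $18,548; SL = ⌊$49,829/2⌋ = $24,914 → take SL $24,914. Book value $36,915.

$36,915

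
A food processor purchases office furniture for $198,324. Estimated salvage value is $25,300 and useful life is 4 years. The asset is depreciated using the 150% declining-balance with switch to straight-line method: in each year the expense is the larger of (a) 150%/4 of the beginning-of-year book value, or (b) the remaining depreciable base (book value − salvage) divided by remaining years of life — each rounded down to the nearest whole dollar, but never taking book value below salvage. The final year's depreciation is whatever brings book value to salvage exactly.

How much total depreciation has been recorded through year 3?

Depreciable base = $198,324 − $25,300 = $173,024.
Year 1: DB = ⌊$198,324 × 150%/4⌋ = $74,371; SL = ⌊$173,024/4⌋ = $43,256 → take DB $74,371. Book value $123,953.
Year 2: DB = ⌊$123,953 × 150%/4⌋ = $46,482; SL = ⌊$98,653/3⌋ = $32,884 → take DB $46,482. Book value $77,471.
Year 3: DB = ⌊$77,471 × 150%/4⌋ = $29,051; SL = ⌊$52,171/2⌋ = $26,085 → take DB $29,051. Book value $48,420.
Accumulated through year 3 = $198,324 − $48,420 = $149,904.

$149,904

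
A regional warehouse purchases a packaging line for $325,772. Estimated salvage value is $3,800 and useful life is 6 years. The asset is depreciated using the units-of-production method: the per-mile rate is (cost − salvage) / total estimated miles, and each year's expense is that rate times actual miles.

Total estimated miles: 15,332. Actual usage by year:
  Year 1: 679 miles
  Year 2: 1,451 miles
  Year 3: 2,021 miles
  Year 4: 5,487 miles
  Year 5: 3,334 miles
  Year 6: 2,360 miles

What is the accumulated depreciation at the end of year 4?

Depreciable base = $325,772 − $3,800 = $321,972.
Rate = $321,972 / 15,332 miles = $21 per mile.
Year 1: 679 × $21 = $14,259. Book value $311,513.
Year 2: 1,451 × $21 = $30,471. Book value $281,042.
Year 3: 2,021 × $21 = $42,441. Book value $238,601.
Year 4: 5,487 × $21 = $115,227. Book value $123,374.
Accumulated through year 4 = $325,772 − $123,374 = $202,398.

$202,398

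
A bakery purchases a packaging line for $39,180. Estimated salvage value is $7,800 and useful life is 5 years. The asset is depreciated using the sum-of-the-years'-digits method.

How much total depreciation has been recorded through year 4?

$29,288

Depreciable base = $39,180 − $7,800 = $31,380.
Sum of the years' digits = 5+4+3+2+1 = 15.
Year 1: $31,380 × 5/15 = $10,460. Book value $28,720.
Year 2: $31,380 × 4/15 = $8,368. Book value $20,352.
Year 3: $31,380 × 3/15 = $6,276. Book value $14,076.
Year 4: $31,380 × 2/15 = $4,184. Book value $9,892.
Accumulated through year 4 = $39,180 − $9,892 = $29,288.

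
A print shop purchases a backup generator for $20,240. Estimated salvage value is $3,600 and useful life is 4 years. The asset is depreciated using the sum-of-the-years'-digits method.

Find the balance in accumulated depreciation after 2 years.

Depreciable base = $20,240 − $3,600 = $16,640.
Sum of the years' digits = 4+3+2+1 = 10.
Year 1: $16,640 × 4/10 = $6,656. Book value $13,584.
Year 2: $16,640 × 3/10 = $4,992. Book value $8,592.
Accumulated through year 2 = $20,240 − $8,592 = $11,648.

$11,648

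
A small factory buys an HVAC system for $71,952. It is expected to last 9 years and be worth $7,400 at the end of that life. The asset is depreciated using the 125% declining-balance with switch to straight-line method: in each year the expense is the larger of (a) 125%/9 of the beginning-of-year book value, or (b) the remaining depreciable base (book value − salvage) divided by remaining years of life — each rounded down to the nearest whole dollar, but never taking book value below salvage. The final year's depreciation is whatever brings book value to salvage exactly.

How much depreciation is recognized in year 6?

Depreciable base = $71,952 − $7,400 = $64,552.
Year 1: DB = ⌊$71,952 × 125%/9⌋ = $9,993; SL = ⌊$64,552/9⌋ = $7,172 → take DB $9,993. Book value $61,959.
Year 2: DB = ⌊$61,959 × 125%/9⌋ = $8,605; SL = ⌊$54,559/8⌋ = $6,819 → take DB $8,605. Book value $53,354.
Year 3: DB = ⌊$53,354 × 125%/9⌋ = $7,410; SL = ⌊$45,954/7⌋ = $6,564 → take DB $7,410. Book value $45,944.
Year 4: DB = ⌊$45,944 × 125%/9⌋ = $6,381; SL = ⌊$38,544/6⌋ = $6,424 → take SL $6,424. Book value $39,520.
Year 5: DB = ⌊$39,520 × 125%/9⌋ = $5,488; SL = ⌊$32,120/5⌋ = $6,424 → take SL $6,424. Book value $33,096.
Year 6: DB = ⌊$33,096 × 125%/9⌋ = $4,596; SL = ⌊$25,696/4⌋ = $6,424 → take SL $6,424. Book value $26,672.

$6,424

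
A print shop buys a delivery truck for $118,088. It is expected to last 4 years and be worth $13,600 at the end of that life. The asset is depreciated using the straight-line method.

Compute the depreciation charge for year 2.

$26,122

Depreciable base = $118,088 − $13,600 = $104,488.
Annual expense = $104,488 / 4 = $26,122.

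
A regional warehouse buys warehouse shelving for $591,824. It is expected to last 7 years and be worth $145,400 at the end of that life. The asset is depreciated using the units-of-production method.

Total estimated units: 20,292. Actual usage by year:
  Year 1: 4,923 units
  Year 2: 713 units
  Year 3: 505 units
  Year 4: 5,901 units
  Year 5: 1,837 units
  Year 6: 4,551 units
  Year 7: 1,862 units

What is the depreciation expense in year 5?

$40,414

Depreciable base = $591,824 − $145,400 = $446,424.
Rate = $446,424 / 20,292 units = $22 per unit.
Year 1: 4,923 × $22 = $108,306. Book value $483,518.
Year 2: 713 × $22 = $15,686. Book value $467,832.
Year 3: 505 × $22 = $11,110. Book value $456,722.
Year 4: 5,901 × $22 = $129,822. Book value $326,900.
Year 5: 1,837 × $22 = $40,414. Book value $286,486.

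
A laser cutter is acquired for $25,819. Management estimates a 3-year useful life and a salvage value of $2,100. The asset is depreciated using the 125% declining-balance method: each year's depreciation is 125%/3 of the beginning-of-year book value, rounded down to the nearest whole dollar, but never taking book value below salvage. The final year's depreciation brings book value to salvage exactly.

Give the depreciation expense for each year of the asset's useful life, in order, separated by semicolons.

Depreciable base = $25,819 − $2,100 = $23,719.
Year 1: ⌊$25,819 × 125%/3⌋ = $10,757. Book value $15,062.
Year 2: ⌊$15,062 × 125%/3⌋ = $6,275. Book value $8,787.
Year 3 (final): $8,787 − $2,100 = $6,687. Book value $2,100.

$10,757; $6,275; $6,687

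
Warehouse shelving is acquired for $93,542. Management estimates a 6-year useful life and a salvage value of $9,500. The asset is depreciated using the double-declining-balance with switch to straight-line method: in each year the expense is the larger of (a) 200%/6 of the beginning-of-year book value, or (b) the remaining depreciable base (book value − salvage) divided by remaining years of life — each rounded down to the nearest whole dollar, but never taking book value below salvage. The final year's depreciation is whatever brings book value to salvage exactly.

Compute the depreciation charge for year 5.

Depreciable base = $93,542 − $9,500 = $84,042.
Year 1: DB = ⌊$93,542 × 200%/6⌋ = $31,180; SL = ⌊$84,042/6⌋ = $14,007 → take DB $31,180. Book value $62,362.
Year 2: DB = ⌊$62,362 × 200%/6⌋ = $20,787; SL = ⌊$52,862/5⌋ = $10,572 → take DB $20,787. Book value $41,575.
Year 3: DB = ⌊$41,575 × 200%/6⌋ = $13,858; SL = ⌊$32,075/4⌋ = $8,018 → take DB $13,858. Book value $27,717.
Year 4: DB = ⌊$27,717 × 200%/6⌋ = $9,239; SL = ⌊$18,217/3⌋ = $6,072 → take DB $9,239. Book value $18,478.
Year 5: DB = ⌊$18,478 × 200%/6⌋ = $6,159; SL = ⌊$8,978/2⌋ = $4,489 → take DB $6,159. Book value $12,319.

$6,159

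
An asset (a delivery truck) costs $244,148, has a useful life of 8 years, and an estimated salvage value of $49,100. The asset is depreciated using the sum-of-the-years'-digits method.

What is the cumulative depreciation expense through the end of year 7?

$189,630

Depreciable base = $244,148 − $49,100 = $195,048.
Sum of the years' digits = 8+7+6+5+4+3+2+1 = 36.
Year 1: $195,048 × 8/36 = $43,344. Book value $200,804.
Year 2: $195,048 × 7/36 = $37,926. Book value $162,878.
Year 3: $195,048 × 6/36 = $32,508. Book value $130,370.
Year 4: $195,048 × 5/36 = $27,090. Book value $103,280.
Year 5: $195,048 × 4/36 = $21,672. Book value $81,608.
Year 6: $195,048 × 3/36 = $16,254. Book value $65,354.
Year 7: $195,048 × 2/36 = $10,836. Book value $54,518.
Accumulated through year 7 = $244,148 − $54,518 = $189,630.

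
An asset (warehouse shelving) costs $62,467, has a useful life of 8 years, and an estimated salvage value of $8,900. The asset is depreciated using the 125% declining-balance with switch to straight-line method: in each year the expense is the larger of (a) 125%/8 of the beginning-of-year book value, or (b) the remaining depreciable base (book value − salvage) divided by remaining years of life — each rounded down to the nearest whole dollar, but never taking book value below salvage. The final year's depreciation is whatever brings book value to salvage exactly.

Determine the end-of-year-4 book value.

Depreciable base = $62,467 − $8,900 = $53,567.
Year 1: DB = ⌊$62,467 × 125%/8⌋ = $9,760; SL = ⌊$53,567/8⌋ = $6,695 → take DB $9,760. Book value $52,707.
Year 2: DB = ⌊$52,707 × 125%/8⌋ = $8,235; SL = ⌊$43,807/7⌋ = $6,258 → take DB $8,235. Book value $44,472.
Year 3: DB = ⌊$44,472 × 125%/8⌋ = $6,948; SL = ⌊$35,572/6⌋ = $5,928 → take DB $6,948. Book value $37,524.
Year 4: DB = ⌊$37,524 × 125%/8⌋ = $5,863; SL = ⌊$28,624/5⌋ = $5,724 → take DB $5,863. Book value $31,661.

$31,661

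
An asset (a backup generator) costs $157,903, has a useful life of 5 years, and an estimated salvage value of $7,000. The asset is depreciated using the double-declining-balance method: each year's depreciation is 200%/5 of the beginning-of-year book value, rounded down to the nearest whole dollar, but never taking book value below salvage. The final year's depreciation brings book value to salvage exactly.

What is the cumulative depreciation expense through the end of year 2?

Depreciable base = $157,903 − $7,000 = $150,903.
Year 1: ⌊$157,903 × 200%/5⌋ = $63,161. Book value $94,742.
Year 2: ⌊$94,742 × 200%/5⌋ = $37,896. Book value $56,846.
Accumulated through year 2 = $157,903 − $56,846 = $101,057.

$101,057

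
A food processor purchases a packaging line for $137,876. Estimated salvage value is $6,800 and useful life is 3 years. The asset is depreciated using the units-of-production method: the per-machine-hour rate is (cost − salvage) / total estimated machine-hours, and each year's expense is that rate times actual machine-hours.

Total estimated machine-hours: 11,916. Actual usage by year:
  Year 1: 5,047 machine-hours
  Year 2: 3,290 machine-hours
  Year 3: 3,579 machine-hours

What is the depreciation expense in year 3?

$39,369

Depreciable base = $137,876 − $6,800 = $131,076.
Rate = $131,076 / 11,916 machine-hours = $11 per machine-hour.
Year 1: 5,047 × $11 = $55,517. Book value $82,359.
Year 2: 3,290 × $11 = $36,190. Book value $46,169.
Year 3: 3,579 × $11 = $39,369. Book value $6,800.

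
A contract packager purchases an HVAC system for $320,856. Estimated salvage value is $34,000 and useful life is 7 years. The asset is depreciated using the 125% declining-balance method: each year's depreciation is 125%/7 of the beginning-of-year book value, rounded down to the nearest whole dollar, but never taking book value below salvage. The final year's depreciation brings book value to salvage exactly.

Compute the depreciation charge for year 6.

Depreciable base = $320,856 − $34,000 = $286,856.
Year 1: ⌊$320,856 × 125%/7⌋ = $57,295. Book value $263,561.
Year 2: ⌊$263,561 × 125%/7⌋ = $47,064. Book value $216,497.
Year 3: ⌊$216,497 × 125%/7⌋ = $38,660. Book value $177,837.
Year 4: ⌊$177,837 × 125%/7⌋ = $31,756. Book value $146,081.
Year 5: ⌊$146,081 × 125%/7⌋ = $26,085. Book value $119,996.
Year 6: ⌊$119,996 × 125%/7⌋ = $21,427. Book value $98,569.

$21,427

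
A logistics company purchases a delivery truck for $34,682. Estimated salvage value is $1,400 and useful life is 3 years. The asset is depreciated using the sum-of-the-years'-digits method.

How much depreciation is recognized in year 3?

$5,547

Depreciable base = $34,682 − $1,400 = $33,282.
Sum of the years' digits = 3+2+1 = 6.
Year 1: $33,282 × 3/6 = $16,641. Book value $18,041.
Year 2: $33,282 × 2/6 = $11,094. Book value $6,947.
Year 3: $33,282 × 1/6 = $5,547. Book value $1,400.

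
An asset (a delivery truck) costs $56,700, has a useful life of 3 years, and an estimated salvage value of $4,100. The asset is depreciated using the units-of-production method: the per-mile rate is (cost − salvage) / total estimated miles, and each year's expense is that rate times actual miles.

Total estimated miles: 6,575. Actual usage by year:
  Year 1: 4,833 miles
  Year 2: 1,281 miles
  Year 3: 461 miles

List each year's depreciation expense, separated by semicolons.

$38,664; $10,248; $3,688

Depreciable base = $56,700 − $4,100 = $52,600.
Rate = $52,600 / 6,575 miles = $8 per mile.
Year 1: 4,833 × $8 = $38,664. Book value $18,036.
Year 2: 1,281 × $8 = $10,248. Book value $7,788.
Year 3: 461 × $8 = $3,688. Book value $4,100.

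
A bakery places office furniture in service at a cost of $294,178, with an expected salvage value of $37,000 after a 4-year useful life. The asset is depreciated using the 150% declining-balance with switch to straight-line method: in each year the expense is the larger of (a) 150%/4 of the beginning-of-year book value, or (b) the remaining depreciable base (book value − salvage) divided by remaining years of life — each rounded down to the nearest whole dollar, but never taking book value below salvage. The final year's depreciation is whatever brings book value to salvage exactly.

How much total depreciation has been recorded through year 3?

Depreciable base = $294,178 − $37,000 = $257,178.
Year 1: DB = ⌊$294,178 × 150%/4⌋ = $110,316; SL = ⌊$257,178/4⌋ = $64,294 → take DB $110,316. Book value $183,862.
Year 2: DB = ⌊$183,862 × 150%/4⌋ = $68,948; SL = ⌊$146,862/3⌋ = $48,954 → take DB $68,948. Book value $114,914.
Year 3: DB = ⌊$114,914 × 150%/4⌋ = $43,092; SL = ⌊$77,914/2⌋ = $38,957 → take DB $43,092. Book value $71,822.
Accumulated through year 3 = $294,178 − $71,822 = $222,356.

$222,356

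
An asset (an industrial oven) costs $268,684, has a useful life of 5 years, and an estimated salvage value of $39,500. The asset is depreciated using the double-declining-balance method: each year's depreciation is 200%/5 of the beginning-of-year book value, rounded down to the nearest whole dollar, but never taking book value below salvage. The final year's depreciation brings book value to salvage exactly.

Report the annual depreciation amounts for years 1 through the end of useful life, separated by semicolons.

Depreciable base = $268,684 − $39,500 = $229,184.
Year 1: ⌊$268,684 × 200%/5⌋ = $107,473. Book value $161,211.
Year 2: ⌊$161,211 × 200%/5⌋ = $64,484. Book value $96,727.
Year 3: ⌊$96,727 × 200%/5⌋ = $38,690. Book value $58,037.
Year 4: ⌊$58,037 × 200%/5⌋ = $23,214, capped at $18,537. Book value $39,500.
Year 5 (final): $39,500 − $39,500 = $0. Book value $39,500.

$107,473; $64,484; $38,690; $18,537; $0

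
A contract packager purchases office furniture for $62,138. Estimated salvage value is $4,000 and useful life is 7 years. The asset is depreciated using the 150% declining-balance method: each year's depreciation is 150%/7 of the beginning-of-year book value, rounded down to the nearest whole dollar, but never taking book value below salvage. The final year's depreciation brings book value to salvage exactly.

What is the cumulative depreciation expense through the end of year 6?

Depreciable base = $62,138 − $4,000 = $58,138.
Year 1: ⌊$62,138 × 150%/7⌋ = $13,315. Book value $48,823.
Year 2: ⌊$48,823 × 150%/7⌋ = $10,462. Book value $38,361.
Year 3: ⌊$38,361 × 150%/7⌋ = $8,220. Book value $30,141.
Year 4: ⌊$30,141 × 150%/7⌋ = $6,458. Book value $23,683.
Year 5: ⌊$23,683 × 150%/7⌋ = $5,074. Book value $18,609.
Year 6: ⌊$18,609 × 150%/7⌋ = $3,987. Book value $14,622.
Accumulated through year 6 = $62,138 − $14,622 = $47,516.

$47,516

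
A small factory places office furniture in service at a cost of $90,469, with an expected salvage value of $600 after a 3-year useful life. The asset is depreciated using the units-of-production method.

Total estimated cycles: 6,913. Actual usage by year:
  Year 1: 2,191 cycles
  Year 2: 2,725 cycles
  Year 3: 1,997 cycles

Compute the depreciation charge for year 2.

$35,425

Depreciable base = $90,469 − $600 = $89,869.
Rate = $89,869 / 6,913 cycles = $13 per cycle.
Year 1: 2,191 × $13 = $28,483. Book value $61,986.
Year 2: 2,725 × $13 = $35,425. Book value $26,561.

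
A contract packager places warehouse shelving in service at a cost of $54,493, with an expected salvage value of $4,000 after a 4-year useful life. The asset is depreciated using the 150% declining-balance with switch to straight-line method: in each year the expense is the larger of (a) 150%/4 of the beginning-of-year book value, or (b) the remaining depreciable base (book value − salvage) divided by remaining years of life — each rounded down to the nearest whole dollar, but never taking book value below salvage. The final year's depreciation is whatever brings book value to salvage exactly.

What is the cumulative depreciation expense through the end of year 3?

$41,849

Depreciable base = $54,493 − $4,000 = $50,493.
Year 1: DB = ⌊$54,493 × 150%/4⌋ = $20,434; SL = ⌊$50,493/4⌋ = $12,623 → take DB $20,434. Book value $34,059.
Year 2: DB = ⌊$34,059 × 150%/4⌋ = $12,772; SL = ⌊$30,059/3⌋ = $10,019 → take DB $12,772. Book value $21,287.
Year 3: DB = ⌊$21,287 × 150%/4⌋ = $7,982; SL = ⌊$17,287/2⌋ = $8,643 → take SL $8,643. Book value $12,644.
Accumulated through year 3 = $54,493 − $12,644 = $41,849.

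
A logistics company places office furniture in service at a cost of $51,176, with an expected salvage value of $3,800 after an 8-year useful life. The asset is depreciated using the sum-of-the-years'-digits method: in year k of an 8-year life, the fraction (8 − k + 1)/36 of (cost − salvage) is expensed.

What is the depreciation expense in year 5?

$5,264

Depreciable base = $51,176 − $3,800 = $47,376.
Sum of the years' digits = 8+7+6+5+4+3+2+1 = 36.
Year 1: $47,376 × 8/36 = $10,528. Book value $40,648.
Year 2: $47,376 × 7/36 = $9,212. Book value $31,436.
Year 3: $47,376 × 6/36 = $7,896. Book value $23,540.
Year 4: $47,376 × 5/36 = $6,580. Book value $16,960.
Year 5: $47,376 × 4/36 = $5,264. Book value $11,696.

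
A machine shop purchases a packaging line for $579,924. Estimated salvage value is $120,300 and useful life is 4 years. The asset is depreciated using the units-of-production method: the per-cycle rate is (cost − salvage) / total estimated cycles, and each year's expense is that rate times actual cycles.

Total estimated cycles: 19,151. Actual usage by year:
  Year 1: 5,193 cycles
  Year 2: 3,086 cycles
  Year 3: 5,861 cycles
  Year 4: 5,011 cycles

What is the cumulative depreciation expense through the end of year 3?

$339,360

Depreciable base = $579,924 − $120,300 = $459,624.
Rate = $459,624 / 19,151 cycles = $24 per cycle.
Year 1: 5,193 × $24 = $124,632. Book value $455,292.
Year 2: 3,086 × $24 = $74,064. Book value $381,228.
Year 3: 5,861 × $24 = $140,664. Book value $240,564.
Accumulated through year 3 = $579,924 − $240,564 = $339,360.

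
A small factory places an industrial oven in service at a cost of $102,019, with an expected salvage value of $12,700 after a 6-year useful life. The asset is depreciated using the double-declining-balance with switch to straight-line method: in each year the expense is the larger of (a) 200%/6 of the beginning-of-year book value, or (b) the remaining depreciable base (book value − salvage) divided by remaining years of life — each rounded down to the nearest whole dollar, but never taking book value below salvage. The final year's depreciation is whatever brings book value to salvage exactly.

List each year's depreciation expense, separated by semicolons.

$34,006; $22,671; $15,114; $10,076; $6,717; $735

Depreciable base = $102,019 − $12,700 = $89,319.
Year 1: DB = ⌊$102,019 × 200%/6⌋ = $34,006; SL = ⌊$89,319/6⌋ = $14,886 → take DB $34,006. Book value $68,013.
Year 2: DB = ⌊$68,013 × 200%/6⌋ = $22,671; SL = ⌊$55,313/5⌋ = $11,062 → take DB $22,671. Book value $45,342.
Year 3: DB = ⌊$45,342 × 200%/6⌋ = $15,114; SL = ⌊$32,642/4⌋ = $8,160 → take DB $15,114. Book value $30,228.
Year 4: DB = ⌊$30,228 × 200%/6⌋ = $10,076; SL = ⌊$17,528/3⌋ = $5,842 → take DB $10,076. Book value $20,152.
Year 5: DB = ⌊$20,152 × 200%/6⌋ = $6,717; SL = ⌊$7,452/2⌋ = $3,726 → take DB $6,717. Book value $13,435.
Year 6 (final): $13,435 − $12,700 = $735. Book value $12,700.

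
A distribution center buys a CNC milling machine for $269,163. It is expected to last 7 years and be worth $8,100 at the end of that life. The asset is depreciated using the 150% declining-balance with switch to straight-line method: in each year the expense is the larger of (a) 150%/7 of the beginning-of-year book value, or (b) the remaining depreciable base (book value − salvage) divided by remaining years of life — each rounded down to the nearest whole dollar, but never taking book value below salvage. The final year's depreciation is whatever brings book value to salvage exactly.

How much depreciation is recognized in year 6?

Depreciable base = $269,163 − $8,100 = $261,063.
Year 1: DB = ⌊$269,163 × 150%/7⌋ = $57,677; SL = ⌊$261,063/7⌋ = $37,294 → take DB $57,677. Book value $211,486.
Year 2: DB = ⌊$211,486 × 150%/7⌋ = $45,318; SL = ⌊$203,386/6⌋ = $33,897 → take DB $45,318. Book value $166,168.
Year 3: DB = ⌊$166,168 × 150%/7⌋ = $35,607; SL = ⌊$158,068/5⌋ = $31,613 → take DB $35,607. Book value $130,561.
Year 4: DB = ⌊$130,561 × 150%/7⌋ = $27,977; SL = ⌊$122,461/4⌋ = $30,615 → take SL $30,615. Book value $99,946.
Year 5: DB = ⌊$99,946 × 150%/7⌋ = $21,417; SL = ⌊$91,846/3⌋ = $30,615 → take SL $30,615. Book value $69,331.
Year 6: DB = ⌊$69,331 × 150%/7⌋ = $14,856; SL = ⌊$61,231/2⌋ = $30,615 → take SL $30,615. Book value $38,716.

$30,615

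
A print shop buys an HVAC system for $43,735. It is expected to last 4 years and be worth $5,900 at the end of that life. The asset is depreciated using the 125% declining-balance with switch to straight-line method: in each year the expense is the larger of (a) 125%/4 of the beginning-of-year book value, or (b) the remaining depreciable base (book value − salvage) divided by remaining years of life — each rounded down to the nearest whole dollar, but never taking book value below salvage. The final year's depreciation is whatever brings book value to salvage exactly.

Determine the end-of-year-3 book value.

Depreciable base = $43,735 − $5,900 = $37,835.
Year 1: DB = ⌊$43,735 × 125%/4⌋ = $13,667; SL = ⌊$37,835/4⌋ = $9,458 → take DB $13,667. Book value $30,068.
Year 2: DB = ⌊$30,068 × 125%/4⌋ = $9,396; SL = ⌊$24,168/3⌋ = $8,056 → take DB $9,396. Book value $20,672.
Year 3: DB = ⌊$20,672 × 125%/4⌋ = $6,460; SL = ⌊$14,772/2⌋ = $7,386 → take SL $7,386. Book value $13,286.

$13,286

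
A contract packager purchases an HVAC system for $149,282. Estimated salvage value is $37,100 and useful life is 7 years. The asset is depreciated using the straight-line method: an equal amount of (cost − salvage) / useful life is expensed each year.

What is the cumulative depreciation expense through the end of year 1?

$16,026

Depreciable base = $149,282 − $37,100 = $112,182.
Annual expense = $112,182 / 7 = $16,026.
End of year 1: book value $133,256.
Accumulated through year 1 = $149,282 − $133,256 = $16,026.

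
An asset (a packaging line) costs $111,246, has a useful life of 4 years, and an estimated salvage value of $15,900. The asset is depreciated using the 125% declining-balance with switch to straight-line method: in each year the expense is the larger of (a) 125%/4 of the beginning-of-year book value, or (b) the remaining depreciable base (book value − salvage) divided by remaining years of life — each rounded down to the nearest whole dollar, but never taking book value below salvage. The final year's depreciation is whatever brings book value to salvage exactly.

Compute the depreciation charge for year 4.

Depreciable base = $111,246 − $15,900 = $95,346.
Year 1: DB = ⌊$111,246 × 125%/4⌋ = $34,764; SL = ⌊$95,346/4⌋ = $23,836 → take DB $34,764. Book value $76,482.
Year 2: DB = ⌊$76,482 × 125%/4⌋ = $23,900; SL = ⌊$60,582/3⌋ = $20,194 → take DB $23,900. Book value $52,582.
Year 3: DB = ⌊$52,582 × 125%/4⌋ = $16,431; SL = ⌊$36,682/2⌋ = $18,341 → take SL $18,341. Book value $34,241.
Year 4 (final): $34,241 − $15,900 = $18,341. Book value $15,900.

$18,341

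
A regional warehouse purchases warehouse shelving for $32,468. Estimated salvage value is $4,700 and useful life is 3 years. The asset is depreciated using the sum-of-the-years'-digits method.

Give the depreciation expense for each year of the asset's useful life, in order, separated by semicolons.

Depreciable base = $32,468 − $4,700 = $27,768.
Sum of the years' digits = 3+2+1 = 6.
Year 1: $27,768 × 3/6 = $13,884. Book value $18,584.
Year 2: $27,768 × 2/6 = $9,256. Book value $9,328.
Year 3: $27,768 × 1/6 = $4,628. Book value $4,700.

$13,884; $9,256; $4,628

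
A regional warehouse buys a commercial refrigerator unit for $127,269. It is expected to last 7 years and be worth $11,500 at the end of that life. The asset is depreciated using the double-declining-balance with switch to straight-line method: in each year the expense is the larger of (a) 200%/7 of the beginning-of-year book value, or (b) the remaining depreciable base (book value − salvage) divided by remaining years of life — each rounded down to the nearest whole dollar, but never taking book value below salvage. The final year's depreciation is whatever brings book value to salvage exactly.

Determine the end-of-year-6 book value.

$16,904

Depreciable base = $127,269 − $11,500 = $115,769.
Year 1: DB = ⌊$127,269 × 200%/7⌋ = $36,362; SL = ⌊$115,769/7⌋ = $16,538 → take DB $36,362. Book value $90,907.
Year 2: DB = ⌊$90,907 × 200%/7⌋ = $25,973; SL = ⌊$79,407/6⌋ = $13,234 → take DB $25,973. Book value $64,934.
Year 3: DB = ⌊$64,934 × 200%/7⌋ = $18,552; SL = ⌊$53,434/5⌋ = $10,686 → take DB $18,552. Book value $46,382.
Year 4: DB = ⌊$46,382 × 200%/7⌋ = $13,252; SL = ⌊$34,882/4⌋ = $8,720 → take DB $13,252. Book value $33,130.
Year 5: DB = ⌊$33,130 × 200%/7⌋ = $9,465; SL = ⌊$21,630/3⌋ = $7,210 → take DB $9,465. Book value $23,665.
Year 6: DB = ⌊$23,665 × 200%/7⌋ = $6,761; SL = ⌊$12,165/2⌋ = $6,082 → take DB $6,761. Book value $16,904.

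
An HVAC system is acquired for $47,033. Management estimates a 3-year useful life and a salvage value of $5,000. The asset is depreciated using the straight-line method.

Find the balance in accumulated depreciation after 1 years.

Depreciable base = $47,033 − $5,000 = $42,033.
Annual expense = $42,033 / 3 = $14,011.
End of year 1: book value $33,022.
Accumulated through year 1 = $47,033 − $33,022 = $14,011.

$14,011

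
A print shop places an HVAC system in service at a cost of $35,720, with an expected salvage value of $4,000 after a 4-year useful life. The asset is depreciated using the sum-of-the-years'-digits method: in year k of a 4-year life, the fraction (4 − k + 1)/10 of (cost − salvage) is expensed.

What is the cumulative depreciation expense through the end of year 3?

$28,548

Depreciable base = $35,720 − $4,000 = $31,720.
Sum of the years' digits = 4+3+2+1 = 10.
Year 1: $31,720 × 4/10 = $12,688. Book value $23,032.
Year 2: $31,720 × 3/10 = $9,516. Book value $13,516.
Year 3: $31,720 × 2/10 = $6,344. Book value $7,172.
Accumulated through year 3 = $35,720 − $7,172 = $28,548.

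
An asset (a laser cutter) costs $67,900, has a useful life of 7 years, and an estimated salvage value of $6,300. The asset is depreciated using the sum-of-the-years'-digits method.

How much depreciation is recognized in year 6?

Depreciable base = $67,900 − $6,300 = $61,600.
Sum of the years' digits = 7+6+5+4+3+2+1 = 28.
Year 1: $61,600 × 7/28 = $15,400. Book value $52,500.
Year 2: $61,600 × 6/28 = $13,200. Book value $39,300.
Year 3: $61,600 × 5/28 = $11,000. Book value $28,300.
Year 4: $61,600 × 4/28 = $8,800. Book value $19,500.
Year 5: $61,600 × 3/28 = $6,600. Book value $12,900.
Year 6: $61,600 × 2/28 = $4,400. Book value $8,500.

$4,400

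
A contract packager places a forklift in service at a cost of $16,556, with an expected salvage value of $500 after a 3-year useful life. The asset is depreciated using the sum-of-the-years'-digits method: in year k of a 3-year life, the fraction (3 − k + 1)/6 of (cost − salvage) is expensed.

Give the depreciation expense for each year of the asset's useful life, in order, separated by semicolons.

$8,028; $5,352; $2,676

Depreciable base = $16,556 − $500 = $16,056.
Sum of the years' digits = 3+2+1 = 6.
Year 1: $16,056 × 3/6 = $8,028. Book value $8,528.
Year 2: $16,056 × 2/6 = $5,352. Book value $3,176.
Year 3: $16,056 × 1/6 = $2,676. Book value $500.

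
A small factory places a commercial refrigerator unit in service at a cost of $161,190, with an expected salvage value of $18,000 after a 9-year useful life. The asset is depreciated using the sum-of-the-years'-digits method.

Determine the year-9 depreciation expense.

$3,182

Depreciable base = $161,190 − $18,000 = $143,190.
Sum of the years' digits = 9+8+7+6+5+4+3+2+1 = 45.
Year 1: $143,190 × 9/45 = $28,638. Book value $132,552.
Year 2: $143,190 × 8/45 = $25,456. Book value $107,096.
Year 3: $143,190 × 7/45 = $22,274. Book value $84,822.
Year 4: $143,190 × 6/45 = $19,092. Book value $65,730.
Year 5: $143,190 × 5/45 = $15,910. Book value $49,820.
Year 6: $143,190 × 4/45 = $12,728. Book value $37,092.
Year 7: $143,190 × 3/45 = $9,546. Book value $27,546.
Year 8: $143,190 × 2/45 = $6,364. Book value $21,182.
Year 9: $143,190 × 1/45 = $3,182. Book value $18,000.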